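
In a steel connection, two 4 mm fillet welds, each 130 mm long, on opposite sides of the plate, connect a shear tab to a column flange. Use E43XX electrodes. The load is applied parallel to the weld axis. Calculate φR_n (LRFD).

E43XX → F_EXX = 430 MPa.
Effective throat t_e = 0.707 × 4 = 2.828 mm.
Total length L = 260 mm; A_we = 2.828 × 260 = 735.3 mm².
F_nw = 0.6 F_EXX = 0.6 × 430 = 258 MPa.
φR_n = 0.75 × 258 × 735.3 × 10⁻³ = 142.3 kN.

φR_n ≈ 142 kN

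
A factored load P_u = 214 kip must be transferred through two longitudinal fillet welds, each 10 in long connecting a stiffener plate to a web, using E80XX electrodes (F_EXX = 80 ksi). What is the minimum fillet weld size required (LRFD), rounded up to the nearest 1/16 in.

w = 7/16 in

Total weld length L = 20 in.
Required throat t_e = P_u / (φ × 0.6 F_EXX × L) = 214 / (0.75 × 0.6 × 80 × 20) = 0.2972 in.
Required leg w = t_e / 0.707 = 0.4204 in → use 7/16 in.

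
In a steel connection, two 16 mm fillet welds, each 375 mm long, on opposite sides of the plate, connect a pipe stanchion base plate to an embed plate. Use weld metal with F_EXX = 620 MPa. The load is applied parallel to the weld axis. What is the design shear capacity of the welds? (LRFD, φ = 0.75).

Effective throat t_e = 0.707 × 16 = 11.31 mm.
Total length L = 750 mm; A_we = 11.31 × 750 = 8484 mm².
F_nw = 0.6 F_EXX = 0.6 × 620 = 372 MPa.
φR_n = 0.75 × 372 × 8484 × 10⁻³ = 2367 kN.

φR_n ≈ 2370 kN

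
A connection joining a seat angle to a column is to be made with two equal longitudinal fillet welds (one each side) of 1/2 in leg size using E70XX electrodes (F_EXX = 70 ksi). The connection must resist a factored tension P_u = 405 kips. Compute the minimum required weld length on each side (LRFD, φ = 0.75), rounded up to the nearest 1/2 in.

L = 18.5 in on each side

Throat t_e = 0.707 × 0.5 = 0.3535 in.
φr_n = 0.75 × 0.6 × 70 × 0.3535 = 11.14 kips/in.
L_req = P_u / φr_n = 405 / 11.14 = 36.37 in total.
Per side: 36.37 / 2 = 18.19 in.
Round up → use L = 18.5 in on each side.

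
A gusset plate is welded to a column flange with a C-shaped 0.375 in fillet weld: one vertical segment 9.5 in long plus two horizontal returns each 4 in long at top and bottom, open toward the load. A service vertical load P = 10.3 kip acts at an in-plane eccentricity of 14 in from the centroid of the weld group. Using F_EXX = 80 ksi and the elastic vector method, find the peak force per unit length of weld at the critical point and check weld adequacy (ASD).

Total weld length L_w = 17.5 in. Treat welds as unit-width lines.
Centroid: x̄ = 2×4×2 / 17.5 = 0.9143 in from the vertical weld.
Polar moment about centroid: J = I_x + I_y = [9.5³/12 + 2×4×4.75²] + [9.5×0.9143² + 2(4³/12 + 4×1.086²)] = 280 in³.
Direct shear f_v = P/L_w = 10.3 / 17.5 = 0.5886 kip/in (vertical).
Torsion M = P·e = 10.3 × 14 = 144.2 kip·in.
Critical point at (x, y) = (3.086, 4.75) from centroid. f_tx = M·y/J = 2.446 kip/in; f_ty = M·x/J = 1.589 kip/in.
Resultant f_max = √[f_tx² + (f_v + f_ty)²] = √[2.446² + (0.5886 + 1.589)²] = 3.275 kip/in.
Capacity per unit length: r_n/Ω = (1/2.0) × 0.6 × 80 × (0.707 × 0.375) = 6.363 kip/in.
3.275 ≤ 6.363 → adequate.

f_max ≈ 3.28 kip/in; adequate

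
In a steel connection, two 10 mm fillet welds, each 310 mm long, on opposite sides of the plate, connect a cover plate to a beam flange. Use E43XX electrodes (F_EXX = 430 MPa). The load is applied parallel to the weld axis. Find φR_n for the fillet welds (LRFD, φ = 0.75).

φR_n ≈ 848 kN

Effective throat t_e = 0.707 × 10 = 7.07 mm.
Total length L = 620 mm; A_we = 7.07 × 620 = 4383 mm².
F_nw = 0.6 F_EXX = 0.6 × 430 = 258 MPa.
φR_n = 0.75 × 258 × 4383 × 10⁻³ = 848.2 kN.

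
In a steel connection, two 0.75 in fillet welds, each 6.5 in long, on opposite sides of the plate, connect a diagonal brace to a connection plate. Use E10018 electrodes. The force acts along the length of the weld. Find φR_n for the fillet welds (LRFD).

φR_n ≈ 310 kips

E100XX → F_EXX = 100 ksi.
Effective throat t_e = 0.707 × 0.75 = 0.5302 in.
Total length L = 13 in; A_we = 0.5302 × 13 = 6.893 in².
F_nw = 0.6 F_EXX = 0.6 × 100 = 60 ksi.
φR_n = 0.75 × 60 × 6.893 = 310.2 kips.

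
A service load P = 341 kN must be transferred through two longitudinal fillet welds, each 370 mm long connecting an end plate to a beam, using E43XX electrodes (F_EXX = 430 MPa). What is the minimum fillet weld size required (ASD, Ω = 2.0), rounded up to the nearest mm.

w = 6 mm

Total weld length L = 740 mm.
Required throat t_e = P × Ω / (0.6 F_EXX × L) = 341 × 2.0 / (0.6 × 430 × 740 × 10⁻³) = 3.572 mm.
Required leg w = t_e / 0.707 = 5.053 mm → use 6 mm.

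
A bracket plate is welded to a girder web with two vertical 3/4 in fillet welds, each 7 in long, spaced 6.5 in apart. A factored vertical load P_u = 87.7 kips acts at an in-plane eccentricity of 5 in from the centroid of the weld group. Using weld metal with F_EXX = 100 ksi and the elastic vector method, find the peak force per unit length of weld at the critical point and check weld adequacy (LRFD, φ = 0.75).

Total weld length L_w = 14 in. Treat welds as unit-width lines.
Polar moment about centroid: J = 2[d³/12 + d(b/2)²] = 2[7³/12 + 7×3.25²] = 205 in³.
Direct shear f_v = P/L_w = 87.7 / 14 = 6.264 kip/in (vertical).
Torsion M = P·e = 87.7 × 5 = 438.5 kip·in.
Critical point at (x, y) = (3.25, 3.5) from centroid. f_tx = M·y/J = 7.485 kip/in; f_ty = M·x/J = 6.95 kip/in.
Resultant f_max = √[f_tx² + (f_v + f_ty)²] = √[7.485² + (6.264 + 6.95)²] = 15.19 kip/in.
Capacity per unit length: φr_n = 0.75 × 0.6 × 100 × (0.707 × 0.75) = 23.86 kip/in.
15.19 ≤ 23.86 → adequate.

f_max ≈ 15.2 kip/in; adequate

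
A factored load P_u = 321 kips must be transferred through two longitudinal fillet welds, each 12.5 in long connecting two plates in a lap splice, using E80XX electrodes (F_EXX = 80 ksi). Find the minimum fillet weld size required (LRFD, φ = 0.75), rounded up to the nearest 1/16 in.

w = 9/16 in

Total weld length L = 25 in.
Required throat t_e = P_u / (φ × 0.6 F_EXX × L) = 321 / (0.75 × 0.6 × 80 × 25) = 0.3567 in.
Required leg w = t_e / 0.707 = 0.5045 in → use 9/16 in.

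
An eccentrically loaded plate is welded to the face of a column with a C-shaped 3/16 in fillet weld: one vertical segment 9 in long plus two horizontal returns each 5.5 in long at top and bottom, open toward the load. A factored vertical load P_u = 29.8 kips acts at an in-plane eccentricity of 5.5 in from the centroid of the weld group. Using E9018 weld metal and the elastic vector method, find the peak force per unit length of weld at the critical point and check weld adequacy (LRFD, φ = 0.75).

E90XX → F_EXX = 90 ksi.
Total weld length L_w = 20 in. Treat welds as unit-width lines.
Centroid: x̄ = 2×5.5×2.75 / 20 = 1.512 in from the vertical weld.
Polar moment about centroid: J = I_x + I_y = [9³/12 + 2×5.5×4.5²] + [9×1.512² + 2(5.5³/12 + 5.5×1.238²)] = 348.7 in³.
Direct shear f_v = P/L_w = 29.8 / 20 = 1.49 kip/in (vertical).
Torsion M = P·e = 29.8 × 5.5 = 163.9 kip·in.
Critical point at (x, y) = (3.987, 4.5) from centroid. f_tx = M·y/J = 2.115 kip/in; f_ty = M·x/J = 1.874 kip/in.
Resultant f_max = √[f_tx² + (f_v + f_ty)²] = √[2.115² + (1.49 + 1.874)²] = 3.974 kip/in.
Capacity per unit length: φr_n = 0.75 × 0.6 × 90 × (0.707 × 0.1875) = 5.369 kip/in.
3.974 ≤ 5.369 → adequate.

f_max ≈ 3.97 kip/in; adequate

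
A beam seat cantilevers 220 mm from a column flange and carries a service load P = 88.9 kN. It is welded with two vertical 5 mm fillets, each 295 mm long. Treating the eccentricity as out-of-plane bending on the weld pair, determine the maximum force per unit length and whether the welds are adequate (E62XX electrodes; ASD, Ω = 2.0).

E62XX → F_EXX = 620 MPa.
L_w = 2 × 295 = 590 mm; section modulus (unit throat) S = 2 × L²/6 = 29010 mm².
Direct shear f_v = P/L_w = 88.9×10³/590 = 150.7 N/mm.
Moment M = P × e = 88.9×10³ × 220 = 19558000 N·mm; bending f_b = M/S = 674.2 N/mm.
f_max = √(f_v² + f_b²) = √(150.7² + 674.2²) = 690.9 N/mm.
r_n/Ω = (1/2.0) × 0.6 × 620 × (0.707 × 5) = 657.5 N/mm → NOT adequate.

f_max ≈ 691 N/mm; NOT adequate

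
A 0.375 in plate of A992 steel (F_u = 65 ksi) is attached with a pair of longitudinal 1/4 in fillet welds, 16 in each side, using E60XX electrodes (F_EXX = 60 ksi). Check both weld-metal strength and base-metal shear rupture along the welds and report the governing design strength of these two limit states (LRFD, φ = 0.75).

t_e = 0.707 × 0.25 = 0.1767 in; L = 32 in.
Weld metal: φR_n = 0.75 × 0.6 × 60 × 0.1767 × 32 = 152.7 kips.
Base metal (shear rupture): φR_n = 0.75 × 0.6 × 65 × 0.375 × 32 = 351 kips.
Governing: weld metal.

φR_n ≈ 153 kips (weld metal governs)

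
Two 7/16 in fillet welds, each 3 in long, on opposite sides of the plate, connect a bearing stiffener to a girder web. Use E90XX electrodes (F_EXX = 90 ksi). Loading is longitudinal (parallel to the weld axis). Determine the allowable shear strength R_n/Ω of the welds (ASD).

R_n/Ω ≈ 50.1 kip

Effective throat t_e = 0.707 × 0.4375 = 0.3093 in.
Total length L = 6 in; A_we = 0.3093 × 6 = 1.856 in².
F_nw = 0.6 F_EXX = 0.6 × 90 = 54 ksi.
R_n = 54 × 1.856 = 100.2 kip; R_n/Ω = 100.2/2.0 = 50.11 kip.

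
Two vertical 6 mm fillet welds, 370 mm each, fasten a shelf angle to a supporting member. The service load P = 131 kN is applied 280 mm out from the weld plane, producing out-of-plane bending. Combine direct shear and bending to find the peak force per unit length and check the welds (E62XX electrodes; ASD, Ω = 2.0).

f_max ≈ 823 N/mm; NOT adequate

E62XX → F_EXX = 620 MPa.
L_w = 2 × 370 = 740 mm; section modulus (unit throat) S = 2 × L²/6 = 45630 mm².
Direct shear f_v = P/L_w = 131×10³/740 = 177 N/mm.
Moment M = P × e = 131×10³ × 280 = 36680000 N·mm; bending f_b = M/S = 803.8 N/mm.
f_max = √(f_v² + f_b²) = √(177² + 803.8²) = 823.1 N/mm.
r_n/Ω = (1/2.0) × 0.6 × 620 × (0.707 × 6) = 789 N/mm → NOT adequate.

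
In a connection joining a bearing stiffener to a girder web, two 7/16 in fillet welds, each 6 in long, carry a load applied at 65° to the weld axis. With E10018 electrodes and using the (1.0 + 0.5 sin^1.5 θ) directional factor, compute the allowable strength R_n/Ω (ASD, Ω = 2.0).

R_n/Ω ≈ 159 kips

E100XX → F_EXX = 100 ksi.
t_e = 0.707 × 0.4375 = 0.3093 in; A_we = 0.3093 × 12 = 3.712 in².
Directional factor: 1.0 + 0.5 sin^1.5(65°) = 1.431.
F_nw = 0.6 × 100 × 1.431 = 85.88 ksi.
R_n/Ω = (85.88 × 3.712) / 2.0 = 159.4 kips.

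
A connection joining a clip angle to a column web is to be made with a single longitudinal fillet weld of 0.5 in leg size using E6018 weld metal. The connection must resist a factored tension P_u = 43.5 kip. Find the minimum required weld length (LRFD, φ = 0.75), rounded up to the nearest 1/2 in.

L = 5 in

E60XX → F_EXX = 60 ksi.
Throat t_e = 0.707 × 0.5 = 0.3535 in.
φr_n = 0.75 × 0.6 × 60 × 0.3535 = 9.544 kip/in.
L_req = P_u / φr_n = 43.5 / 9.544 = 4.558 in total.
Round up → use L = 5 in.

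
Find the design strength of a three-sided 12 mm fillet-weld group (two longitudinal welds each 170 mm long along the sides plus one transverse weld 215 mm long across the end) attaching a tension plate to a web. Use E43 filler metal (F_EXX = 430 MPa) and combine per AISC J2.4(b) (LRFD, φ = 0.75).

φR_n ≈ 1000 kN

t_e = 0.707 × 12 = 8.484 mm.
R_nwl = 0.6 × 430 × 8.484 × 340 × 10⁻³ = 744.2 kN (longitudinal, 2 welds).
R_nwt = 0.6 × 430 × 8.484 × 215 × 10⁻³ = 470.6 kN (transverse, base value).
(i) R_nwl + R_nwt = 1215 kN; (ii) 0.85 R_nwl + 1.5 R_nwt = 1338 kN.
R_n = max = 1338 kN [governs: (ii)]; φR_n = 1004 kN.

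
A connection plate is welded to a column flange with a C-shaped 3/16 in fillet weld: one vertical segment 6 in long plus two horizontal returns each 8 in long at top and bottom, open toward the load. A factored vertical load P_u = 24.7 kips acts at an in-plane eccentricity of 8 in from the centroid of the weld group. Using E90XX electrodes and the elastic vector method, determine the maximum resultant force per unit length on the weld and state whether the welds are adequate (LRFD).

f_max ≈ 4.68 kip/in; adequate

E90XX → F_EXX = 90 ksi.
Total weld length L_w = 22 in. Treat welds as unit-width lines.
Centroid: x̄ = 2×8×4 / 22 = 2.909 in from the vertical weld.
Polar moment about centroid: J = I_x + I_y = [6³/12 + 2×8×3²] + [6×2.909² + 2(8³/12 + 8×1.091²)] = 317.2 in³.
Direct shear f_v = P/L_w = 24.7 / 22 = 1.123 kip/in (vertical).
Torsion M = P·e = 24.7 × 8 = 197.6 kip·in.
Critical point at (x, y) = (5.091, 3) from centroid. f_tx = M·y/J = 1.869 kip/in; f_ty = M·x/J = 3.172 kip/in.
Resultant f_max = √[f_tx² + (f_v + f_ty)²] = √[1.869² + (1.123 + 3.172)²] = 4.684 kip/in.
Capacity per unit length: φr_n = 0.75 × 0.6 × 90 × (0.707 × 0.1875) = 5.369 kip/in.
4.684 ≤ 5.369 → adequate.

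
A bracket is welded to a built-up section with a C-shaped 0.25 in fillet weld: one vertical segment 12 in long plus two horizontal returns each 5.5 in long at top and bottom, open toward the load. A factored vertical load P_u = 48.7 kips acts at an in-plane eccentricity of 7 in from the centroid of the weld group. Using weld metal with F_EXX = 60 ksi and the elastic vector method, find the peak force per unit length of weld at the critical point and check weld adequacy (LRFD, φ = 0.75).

Total weld length L_w = 23 in. Treat welds as unit-width lines.
Centroid: x̄ = 2×5.5×2.75 / 23 = 1.315 in from the vertical weld.
Polar moment about centroid: J = I_x + I_y = [12³/12 + 2×5.5×6²] + [12×1.315² + 2(5.5³/12 + 5.5×1.435²)] = 611.1 in³.
Direct shear f_v = P/L_w = 48.7 / 23 = 2.117 kip/in (vertical).
Torsion M = P·e = 48.7 × 7 = 340.9 kip·in.
Critical point at (x, y) = (4.185, 6) from centroid. f_tx = M·y/J = 3.347 kip/in; f_ty = M·x/J = 2.334 kip/in.
Resultant f_max = √[f_tx² + (f_v + f_ty)²] = √[3.347² + (2.117 + 2.334)²] = 5.57 kip/in.
Capacity per unit length: φr_n = 0.75 × 0.6 × 60 × (0.707 × 0.25) = 4.772 kip/in.
5.57 > 4.772 → NOT adequate.

f_max ≈ 5.57 kip/in; NOT adequate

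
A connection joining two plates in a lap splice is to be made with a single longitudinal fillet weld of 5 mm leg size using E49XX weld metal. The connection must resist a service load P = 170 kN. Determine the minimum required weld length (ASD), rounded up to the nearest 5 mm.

L = 330 mm

E49XX → F_EXX = 490 MPa.
Throat t_e = 0.707 × 5 = 3.535 mm.
r_n/Ω = (0.6 × 490 × 3.535) / 2.0 = 519.6 N/mm = 0.5196 kN/mm.
L_req = P / (r_n/Ω) = 170 / 0.5196 = 327.1 mm total.
Round up → use L = 330 mm.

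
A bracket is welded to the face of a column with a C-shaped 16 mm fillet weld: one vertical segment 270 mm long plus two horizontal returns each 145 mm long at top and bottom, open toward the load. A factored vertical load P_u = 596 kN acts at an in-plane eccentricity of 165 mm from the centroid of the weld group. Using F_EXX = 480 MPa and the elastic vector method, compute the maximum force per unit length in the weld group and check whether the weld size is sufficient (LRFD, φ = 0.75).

Total weld length L_w = 560 mm. Treat welds as unit-width lines.
Centroid: x̄ = 2×145×72.5 / 560 = 37.54 mm from the vertical weld.
Polar moment about centroid: J = I_x + I_y = [270³/12 + 2×145×135²] + [270×37.54² + 2(145³/12 + 145×34.96²)] = 8169000 mm³.
Direct shear f_v = P/L_w = 596×10³ / 560 = 1064 N/mm (vertical).
Torsion M = P·e = 596×10³ × 165 = 98340000 N·mm.
Critical point at (x, y) = (107.5, 135) from centroid. f_tx = M·y/J = 1625 N/mm; f_ty = M·x/J = 1294 N/mm.
Resultant f_max = √[f_tx² + (f_v + f_ty)²] = √[1625² + (1064 + 1294)²] = 2864 N/mm.
Capacity per unit length: φr_n = 0.75 × 0.6 × 480 × (0.707 × 16) = 2443 N/mm.
2864 > 2443 → NOT adequate.

f_max ≈ 2860 N/mm; NOT adequate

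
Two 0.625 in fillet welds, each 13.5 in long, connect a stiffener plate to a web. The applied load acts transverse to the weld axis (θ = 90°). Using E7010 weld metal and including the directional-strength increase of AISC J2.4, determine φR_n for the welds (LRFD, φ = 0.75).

E70XX → F_EXX = 70 ksi.
t_e = 0.707 × 0.625 = 0.4419 in; A_we = 0.4419 × 27 = 11.93 in².
Directional factor: 1.0 + 0.5 sin^1.5(90°) = 1.5.
F_nw = 0.6 × 70 × 1.5 = 63 ksi.
φR_n = 0.75 × 63 × 11.93 = 563.7 kips.

φR_n ≈ 564 kips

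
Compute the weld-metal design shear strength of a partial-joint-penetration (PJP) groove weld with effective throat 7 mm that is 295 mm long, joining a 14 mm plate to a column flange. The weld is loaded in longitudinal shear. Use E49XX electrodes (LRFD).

E49XX → F_EXX = 490 MPa.
Effective throat (given) t_e = 7 mm.
A_we = 7 × 295 = 2065 mm².
F_nw = 0.6 F_EXX = 294 MPa.
φR_n = 0.75 × 294 × 2065 × 10⁻³ = 455.3 kN.

φR_n ≈ 455 kN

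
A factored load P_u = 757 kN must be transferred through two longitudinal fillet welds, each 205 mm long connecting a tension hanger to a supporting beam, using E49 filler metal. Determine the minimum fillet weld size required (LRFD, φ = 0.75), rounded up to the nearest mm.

E49XX → F_EXX = 490 MPa.
Total weld length L = 410 mm.
Required throat t_e = P_u / (φ × 0.6 F_EXX × L) = 757 / (0.75 × 0.6 × 490 × 410 × 10⁻³) = 8.373 mm.
Required leg w = t_e / 0.707 = 11.84 mm → use 12 mm.

w = 12 mm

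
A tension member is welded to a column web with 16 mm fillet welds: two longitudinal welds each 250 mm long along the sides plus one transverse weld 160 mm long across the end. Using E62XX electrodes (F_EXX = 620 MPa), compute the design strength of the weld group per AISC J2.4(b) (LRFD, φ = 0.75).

t_e = 0.707 × 16 = 11.31 mm.
R_nwl = 0.6 × 620 × 11.31 × 500 × 10⁻³ = 2104 kN (longitudinal, 2 welds).
R_nwt = 0.6 × 620 × 11.31 × 160 × 10⁻³ = 673.3 kN (transverse, base value).
(i) R_nwl + R_nwt = 2777 kN; (ii) 0.85 R_nwl + 1.5 R_nwt = 2798 kN.
R_n = max = 2798 kN [governs: (ii)]; φR_n = 2099 kN.

φR_n ≈ 2100 kN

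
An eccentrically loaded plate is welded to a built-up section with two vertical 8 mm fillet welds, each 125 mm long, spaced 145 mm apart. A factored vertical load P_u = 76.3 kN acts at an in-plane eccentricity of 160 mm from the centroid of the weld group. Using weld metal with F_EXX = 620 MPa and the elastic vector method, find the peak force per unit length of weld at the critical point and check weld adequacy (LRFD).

f_max ≈ 965 N/mm; adequate

Total weld length L_w = 250 mm. Treat welds as unit-width lines.
Polar moment about centroid: J = 2[d³/12 + d(b/2)²] = 2[125³/12 + 125×72.5²] = 1640000 mm³.
Direct shear f_v = P/L_w = 76.3×10³ / 250 = 305.2 N/mm (vertical).
Torsion M = P·e = 76.3×10³ × 160 = 12208000 N·mm.
Critical point at (x, y) = (72.5, 62.5) from centroid. f_tx = M·y/J = 465.4 N/mm; f_ty = M·x/J = 539.8 N/mm.
Resultant f_max = √[f_tx² + (f_v + f_ty)²] = √[465.4² + (305.2 + 539.8)²] = 964.7 N/mm.
Capacity per unit length: φr_n = 0.75 × 0.6 × 620 × (0.707 × 8) = 1578 N/mm.
964.7 ≤ 1578 → adequate.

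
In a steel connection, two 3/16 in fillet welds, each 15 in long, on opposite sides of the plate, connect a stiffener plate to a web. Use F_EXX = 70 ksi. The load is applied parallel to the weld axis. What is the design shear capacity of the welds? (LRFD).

Effective throat t_e = 0.707 × 0.1875 = 0.1326 in.
Total length L = 30 in; A_we = 0.1326 × 30 = 3.977 in².
F_nw = 0.6 F_EXX = 0.6 × 70 = 42 ksi.
φR_n = 0.75 × 42 × 3.977 = 125.3 kips.

φR_n ≈ 125 kips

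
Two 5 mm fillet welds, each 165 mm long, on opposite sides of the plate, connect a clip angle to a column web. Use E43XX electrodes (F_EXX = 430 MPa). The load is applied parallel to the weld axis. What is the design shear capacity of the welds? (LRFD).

Effective throat t_e = 0.707 × 5 = 3.535 mm.
Total length L = 330 mm; A_we = 3.535 × 330 = 1167 mm².
F_nw = 0.6 F_EXX = 0.6 × 430 = 258 MPa.
φR_n = 0.75 × 258 × 1167 × 10⁻³ = 225.7 kN.

φR_n ≈ 226 kN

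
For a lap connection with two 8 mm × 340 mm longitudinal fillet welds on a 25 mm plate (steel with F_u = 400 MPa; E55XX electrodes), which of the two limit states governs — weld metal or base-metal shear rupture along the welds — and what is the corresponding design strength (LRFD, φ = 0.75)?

E55XX → F_EXX = 550 MPa.
t_e = 0.707 × 8 = 5.656 mm; L = 680 mm.
Weld metal: φR_n = 0.75 × 0.6 × 550 × 5.656 × 680 × 10⁻³ = 951.9 kN.
Base metal (shear rupture): φR_n = 0.75 × 0.6 × 400 × 25 × 680 × 10⁻³ = 3060 kN.
Governing: weld metal.

φR_n ≈ 952 kN (weld metal governs)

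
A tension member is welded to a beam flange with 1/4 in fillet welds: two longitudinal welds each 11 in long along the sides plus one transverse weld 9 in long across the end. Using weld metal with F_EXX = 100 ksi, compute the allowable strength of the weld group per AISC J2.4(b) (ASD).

t_e = 0.707 × 0.25 = 0.1767 in.
R_nwl = 0.6 × 100 × 0.1767 × 22 = 233.3 kip (longitudinal, 2 welds).
R_nwt = 0.6 × 100 × 0.1767 × 9 = 95.44 kip (transverse, base value).
(i) R_nwl + R_nwt = 328.8 kip; (ii) 0.85 R_nwl + 1.5 R_nwt = 341.5 kip.
R_n = max = 341.5 kip [governs: (ii)]; R_n/Ω = 170.7 kip.

R_n/Ω ≈ 171 kip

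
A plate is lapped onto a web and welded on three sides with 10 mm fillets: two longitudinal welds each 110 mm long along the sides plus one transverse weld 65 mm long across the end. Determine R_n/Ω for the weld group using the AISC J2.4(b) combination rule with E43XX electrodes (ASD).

E43XX → F_EXX = 430 MPa.
t_e = 0.707 × 10 = 7.07 mm.
R_nwl = 0.6 × 430 × 7.07 × 220 × 10⁻³ = 401.3 kN (longitudinal, 2 welds).
R_nwt = 0.6 × 430 × 7.07 × 65 × 10⁻³ = 118.6 kN (transverse, base value).
(i) R_nwl + R_nwt = 519.9 kN; (ii) 0.85 R_nwl + 1.5 R_nwt = 518.9 kN.
R_n = max = 519.9 kN [governs: (i)]; R_n/Ω = 259.9 kN.

R_n/Ω ≈ 260 kN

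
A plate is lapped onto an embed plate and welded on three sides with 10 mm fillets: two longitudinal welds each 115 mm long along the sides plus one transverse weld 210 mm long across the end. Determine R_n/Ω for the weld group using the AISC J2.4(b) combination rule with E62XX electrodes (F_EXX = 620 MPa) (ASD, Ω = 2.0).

R_n/Ω ≈ 671 kN

t_e = 0.707 × 10 = 7.07 mm.
R_nwl = 0.6 × 620 × 7.07 × 230 × 10⁻³ = 604.9 kN (longitudinal, 2 welds).
R_nwt = 0.6 × 620 × 7.07 × 210 × 10⁻³ = 552.3 kN (transverse, base value).
(i) R_nwl + R_nwt = 1157 kN; (ii) 0.85 R_nwl + 1.5 R_nwt = 1343 kN.
R_n = max = 1343 kN [governs: (ii)]; R_n/Ω = 671.3 kN.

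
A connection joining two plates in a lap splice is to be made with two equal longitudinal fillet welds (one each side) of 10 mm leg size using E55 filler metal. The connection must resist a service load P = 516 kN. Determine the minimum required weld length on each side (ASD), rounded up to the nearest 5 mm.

E55XX → F_EXX = 550 MPa.
Throat t_e = 0.707 × 10 = 7.07 mm.
r_n/Ω = (0.6 × 550 × 7.07) / 2.0 = 1167 N/mm = 1.167 kN/mm.
L_req = P / (r_n/Ω) = 516 / 1.167 = 442.3 mm total.
Per side: 442.3 / 2 = 221.2 mm.
Round up → use L = 225 mm on each side.

L = 225 mm on each side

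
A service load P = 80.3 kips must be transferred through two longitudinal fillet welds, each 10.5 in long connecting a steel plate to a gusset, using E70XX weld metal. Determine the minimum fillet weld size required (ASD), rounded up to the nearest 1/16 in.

w = 5/16 in

E70XX → F_EXX = 70 ksi.
Total weld length L = 21 in.
Required throat t_e = P × Ω / (0.6 F_EXX × L) = 80.3 × 2.0 / (0.6 × 70 × 21) = 0.1821 in.
Required leg w = t_e / 0.707 = 0.2575 in → use 5/16 in.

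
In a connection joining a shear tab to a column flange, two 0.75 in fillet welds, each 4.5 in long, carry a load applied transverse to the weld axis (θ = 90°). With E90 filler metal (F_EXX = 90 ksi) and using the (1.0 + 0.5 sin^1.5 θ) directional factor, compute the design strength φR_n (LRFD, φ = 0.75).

φR_n ≈ 290 kips

t_e = 0.707 × 0.75 = 0.5302 in; A_we = 0.5302 × 9 = 4.772 in².
Directional factor: 1.0 + 0.5 sin^1.5(90°) = 1.5.
F_nw = 0.6 × 90 × 1.5 = 81 ksi.
φR_n = 0.75 × 81 × 4.772 = 289.9 kips.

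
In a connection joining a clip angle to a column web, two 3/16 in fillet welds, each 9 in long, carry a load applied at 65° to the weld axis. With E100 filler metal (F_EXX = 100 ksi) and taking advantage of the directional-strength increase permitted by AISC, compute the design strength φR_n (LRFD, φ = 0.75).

t_e = 0.707 × 0.1875 = 0.1326 in; A_we = 0.1326 × 18 = 2.386 in².
Directional factor: 1.0 + 0.5 sin^1.5(65°) = 1.431.
F_nw = 0.6 × 100 × 1.431 = 85.88 ksi.
φR_n = 0.75 × 85.88 × 2.386 = 153.7 kips.

φR_n ≈ 154 kips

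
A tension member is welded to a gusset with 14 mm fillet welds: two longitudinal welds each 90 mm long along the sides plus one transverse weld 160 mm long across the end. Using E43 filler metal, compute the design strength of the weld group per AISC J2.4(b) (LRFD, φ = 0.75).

E43XX → F_EXX = 430 MPa.
t_e = 0.707 × 14 = 9.898 mm.
R_nwl = 0.6 × 430 × 9.898 × 180 × 10⁻³ = 459.7 kN (longitudinal, 2 welds).
R_nwt = 0.6 × 430 × 9.898 × 160 × 10⁻³ = 408.6 kN (transverse, base value).
(i) R_nwl + R_nwt = 868.3 kN; (ii) 0.85 R_nwl + 1.5 R_nwt = 1004 kN.
R_n = max = 1004 kN [governs: (ii)]; φR_n = 752.7 kN.

φR_n ≈ 753 kN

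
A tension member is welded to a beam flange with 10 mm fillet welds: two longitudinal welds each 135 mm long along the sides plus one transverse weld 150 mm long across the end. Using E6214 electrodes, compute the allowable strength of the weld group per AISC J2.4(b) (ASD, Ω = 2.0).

E62XX → F_EXX = 620 MPa.
t_e = 0.707 × 10 = 7.07 mm.
R_nwl = 0.6 × 620 × 7.07 × 270 × 10⁻³ = 710.1 kN (longitudinal, 2 welds).
R_nwt = 0.6 × 620 × 7.07 × 150 × 10⁻³ = 394.5 kN (transverse, base value).
(i) R_nwl + R_nwt = 1105 kN; (ii) 0.85 R_nwl + 1.5 R_nwt = 1195 kN.
R_n = max = 1195 kN [governs: (ii)]; R_n/Ω = 597.7 kN.

R_n/Ω ≈ 598 kN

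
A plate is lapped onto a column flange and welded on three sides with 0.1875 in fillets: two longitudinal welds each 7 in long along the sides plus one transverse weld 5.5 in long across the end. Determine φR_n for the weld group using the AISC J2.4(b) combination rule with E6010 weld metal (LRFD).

E60XX → F_EXX = 60 ksi.
t_e = 0.707 × 0.1875 = 0.1326 in.
R_nwl = 0.6 × 60 × 0.1326 × 14 = 66.81 kips (longitudinal, 2 welds).
R_nwt = 0.6 × 60 × 0.1326 × 5.5 = 26.25 kips (transverse, base value).
(i) R_nwl + R_nwt = 93.06 kips; (ii) 0.85 R_nwl + 1.5 R_nwt = 96.16 kips.
R_n = max = 96.16 kips [governs: (ii)]; φR_n = 72.12 kips.

φR_n ≈ 72.1 kips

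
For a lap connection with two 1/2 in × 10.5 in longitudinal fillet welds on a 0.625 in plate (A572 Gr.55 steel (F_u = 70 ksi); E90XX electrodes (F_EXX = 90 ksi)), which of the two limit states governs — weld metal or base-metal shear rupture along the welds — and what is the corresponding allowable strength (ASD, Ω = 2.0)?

t_e = 0.707 × 0.5 = 0.3535 in; L = 21 in.
Weld metal: R_n/Ω = (1/2.0) × 0.6 × 90 × 0.3535 × 21 = 200.4 kips.
Base metal (shear rupture): R_n/Ω = (1/2.0) × 0.6 × 70 × 0.625 × 21 = 275.6 kips.
Governing: weld metal.

R_n/Ω ≈ 200 kips (weld metal governs)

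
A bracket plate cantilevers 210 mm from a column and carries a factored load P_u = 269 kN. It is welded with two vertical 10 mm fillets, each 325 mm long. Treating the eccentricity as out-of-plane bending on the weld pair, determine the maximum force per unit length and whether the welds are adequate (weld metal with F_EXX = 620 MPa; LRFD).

f_max ≈ 1660 N/mm; adequate

L_w = 2 × 325 = 650 mm; section modulus (unit throat) S = 2 × L²/6 = 35210 mm².
Direct shear f_v = P/L_w = 269×10³/650 = 413.8 N/mm.
Moment M = P × e = 269×10³ × 210 = 56490000 N·mm; bending f_b = M/S = 1604 N/mm.
f_max = √(f_v² + f_b²) = √(413.8² + 1604²) = 1657 N/mm.
φr_n = 0.75 × 0.6 × 620 × (0.707 × 10) = 1973 N/mm → adequate.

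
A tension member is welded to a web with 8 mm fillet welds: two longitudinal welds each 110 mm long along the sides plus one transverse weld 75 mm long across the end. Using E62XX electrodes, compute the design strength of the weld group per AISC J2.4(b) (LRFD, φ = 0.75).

E62XX → F_EXX = 620 MPa.
t_e = 0.707 × 8 = 5.656 mm.
R_nwl = 0.6 × 620 × 5.656 × 220 × 10⁻³ = 462.9 kN (longitudinal, 2 welds).
R_nwt = 0.6 × 620 × 5.656 × 75 × 10⁻³ = 157.8 kN (transverse, base value).
(i) R_nwl + R_nwt = 620.7 kN; (ii) 0.85 R_nwl + 1.5 R_nwt = 630.2 kN.
R_n = max = 630.2 kN [governs: (ii)]; φR_n = 472.6 kN.

φR_n ≈ 473 kN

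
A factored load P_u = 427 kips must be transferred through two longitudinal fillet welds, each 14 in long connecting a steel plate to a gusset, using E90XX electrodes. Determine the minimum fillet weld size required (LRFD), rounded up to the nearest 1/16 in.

w = 9/16 in

E90XX → F_EXX = 90 ksi.
Total weld length L = 28 in.
Required throat t_e = P_u / (φ × 0.6 F_EXX × L) = 427 / (0.75 × 0.6 × 90 × 28) = 0.3765 in.
Required leg w = t_e / 0.707 = 0.5326 in → use 9/16 in.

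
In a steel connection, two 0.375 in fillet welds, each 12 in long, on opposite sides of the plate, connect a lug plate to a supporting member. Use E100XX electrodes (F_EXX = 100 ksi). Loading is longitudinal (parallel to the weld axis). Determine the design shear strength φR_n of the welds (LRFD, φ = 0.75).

Effective throat t_e = 0.707 × 0.375 = 0.2651 in.
Total length L = 24 in; A_we = 0.2651 × 24 = 6.363 in².
F_nw = 0.6 F_EXX = 0.6 × 100 = 60 ksi.
φR_n = 0.75 × 60 × 6.363 = 286.3 kips.

φR_n ≈ 286 kips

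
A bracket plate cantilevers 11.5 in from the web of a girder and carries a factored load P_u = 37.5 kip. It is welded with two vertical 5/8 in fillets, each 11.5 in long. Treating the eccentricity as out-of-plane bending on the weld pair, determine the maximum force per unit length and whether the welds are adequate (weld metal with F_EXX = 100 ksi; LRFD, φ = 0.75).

L_w = 2 × 11.5 = 23 in; section modulus (unit throat) S = 2 × L²/6 = 44.08 in².
Direct shear f_v = P/L_w = 37.5/23 = 1.63 kip/in.
Moment M = P × e = 37.5 × 11.5 = 431.25 kip·in; bending f_b = M/S = 9.783 kip/in.
f_max = √(f_v² + f_b²) = √(1.63² + 9.783²) = 9.918 kip/in.
φr_n = 0.75 × 0.6 × 100 × (0.707 × 0.625) = 19.88 kip/in → adequate.

f_max ≈ 9.92 kip/in; adequate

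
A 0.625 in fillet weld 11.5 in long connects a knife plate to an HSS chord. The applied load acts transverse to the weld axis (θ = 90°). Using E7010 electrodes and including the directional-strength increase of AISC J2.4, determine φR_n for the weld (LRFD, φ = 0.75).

E70XX → F_EXX = 70 ksi.
t_e = 0.707 × 0.625 = 0.4419 in; A_we = 0.4419 × 11.5 = 5.082 in².
Directional factor: 1.0 + 0.5 sin^1.5(90°) = 1.5.
F_nw = 0.6 × 70 × 1.5 = 63 ksi.
φR_n = 0.75 × 63 × 5.082 = 240.1 kips.

φR_n ≈ 240 kips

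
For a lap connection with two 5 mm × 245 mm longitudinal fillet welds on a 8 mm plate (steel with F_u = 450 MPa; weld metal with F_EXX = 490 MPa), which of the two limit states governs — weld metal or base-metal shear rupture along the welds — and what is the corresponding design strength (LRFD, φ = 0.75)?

t_e = 0.707 × 5 = 3.535 mm; L = 490 mm.
Weld metal: φR_n = 0.75 × 0.6 × 490 × 3.535 × 490 × 10⁻³ = 381.9 kN.
Base metal (shear rupture): φR_n = 0.75 × 0.6 × 450 × 8 × 490 × 10⁻³ = 793.8 kN.
Governing: weld metal.

φR_n ≈ 382 kN (weld metal governs)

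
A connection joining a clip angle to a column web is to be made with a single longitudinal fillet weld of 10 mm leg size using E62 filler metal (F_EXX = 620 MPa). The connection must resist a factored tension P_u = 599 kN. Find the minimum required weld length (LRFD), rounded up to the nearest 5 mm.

L = 305 mm

Throat t_e = 0.707 × 10 = 7.07 mm.
φr_n = 0.75 × 0.6 × 620 × 7.07 × 10⁻³ = 1.973 kN/mm.
L_req = P_u / φr_n = 599 / 1.973 = 303.7 mm total.
Round up → use L = 305 mm.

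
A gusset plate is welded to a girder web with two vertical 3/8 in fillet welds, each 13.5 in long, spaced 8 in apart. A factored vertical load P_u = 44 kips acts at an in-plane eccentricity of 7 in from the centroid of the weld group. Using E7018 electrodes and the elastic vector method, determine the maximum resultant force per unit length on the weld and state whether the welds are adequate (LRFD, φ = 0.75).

f_max ≈ 3.96 kip/in; adequate

E70XX → F_EXX = 70 ksi.
Total weld length L_w = 27 in. Treat welds as unit-width lines.
Polar moment about centroid: J = 2[d³/12 + d(b/2)²] = 2[13.5³/12 + 13.5×4²] = 842.1 in³.
Direct shear f_v = P/L_w = 44 / 27 = 1.63 kip/in (vertical).
Torsion M = P·e = 44 × 7 = 308 kip·in.
Critical point at (x, y) = (4, 6.75) from centroid. f_tx = M·y/J = 2.469 kip/in; f_ty = M·x/J = 1.463 kip/in.
Resultant f_max = √[f_tx² + (f_v + f_ty)²] = √[2.469² + (1.63 + 1.463)²] = 3.957 kip/in.
Capacity per unit length: φr_n = 0.75 × 0.6 × 70 × (0.707 × 0.375) = 8.351 kip/in.
3.957 ≤ 8.351 → adequate.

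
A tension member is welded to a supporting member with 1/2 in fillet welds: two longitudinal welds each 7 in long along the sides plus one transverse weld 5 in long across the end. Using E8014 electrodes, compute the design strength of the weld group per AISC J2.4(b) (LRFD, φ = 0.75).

φR_n ≈ 247 kips

E80XX → F_EXX = 80 ksi.
t_e = 0.707 × 0.5 = 0.3535 in.
R_nwl = 0.6 × 80 × 0.3535 × 14 = 237.6 kips (longitudinal, 2 welds).
R_nwt = 0.6 × 80 × 0.3535 × 5 = 84.84 kips (transverse, base value).
(i) R_nwl + R_nwt = 322.4 kips; (ii) 0.85 R_nwl + 1.5 R_nwt = 329.2 kips.
R_n = max = 329.2 kips [governs: (ii)]; φR_n = 246.9 kips.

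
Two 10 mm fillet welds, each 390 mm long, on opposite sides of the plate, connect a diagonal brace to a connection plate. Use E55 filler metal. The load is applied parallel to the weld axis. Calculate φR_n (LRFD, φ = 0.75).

E55XX → F_EXX = 550 MPa.
Effective throat t_e = 0.707 × 10 = 7.07 mm.
Total length L = 780 mm; A_we = 7.07 × 780 = 5515 mm².
F_nw = 0.6 F_EXX = 0.6 × 550 = 330 MPa.
φR_n = 0.75 × 330 × 5515 × 10⁻³ = 1365 kN.

φR_n ≈ 1360 kN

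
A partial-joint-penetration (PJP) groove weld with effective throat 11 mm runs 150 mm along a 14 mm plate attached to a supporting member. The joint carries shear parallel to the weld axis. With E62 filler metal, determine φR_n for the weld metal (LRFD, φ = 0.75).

E62XX → F_EXX = 620 MPa.
Effective throat (given) t_e = 11 mm.
A_we = 11 × 150 = 1650 mm².
F_nw = 0.6 F_EXX = 372 MPa.
φR_n = 0.75 × 372 × 1650 × 10⁻³ = 460.4 kN.

φR_n ≈ 460 kN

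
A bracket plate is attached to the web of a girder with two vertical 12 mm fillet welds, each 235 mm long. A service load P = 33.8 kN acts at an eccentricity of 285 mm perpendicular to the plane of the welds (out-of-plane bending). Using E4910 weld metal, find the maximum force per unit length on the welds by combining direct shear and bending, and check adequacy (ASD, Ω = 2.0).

f_max ≈ 528 N/mm; adequate

E49XX → F_EXX = 490 MPa.
L_w = 2 × 235 = 470 mm; section modulus (unit throat) S = 2 × L²/6 = 18410 mm².
Direct shear f_v = P/L_w = 33.8×10³/470 = 71.91 N/mm.
Moment M = P × e = 33.8×10³ × 285 = 9633000 N·mm; bending f_b = M/S = 523.3 N/mm.
f_max = √(f_v² + f_b²) = √(71.91² + 523.3²) = 528.2 N/mm.
r_n/Ω = (1/2.0) × 0.6 × 490 × (0.707 × 12) = 1247 N/mm → adequate.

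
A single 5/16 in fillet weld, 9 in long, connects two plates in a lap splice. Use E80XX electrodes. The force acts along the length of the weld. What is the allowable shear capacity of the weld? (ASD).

R_n/Ω ≈ 47.7 kip

E80XX → F_EXX = 80 ksi.
Effective throat t_e = 0.707 × 0.3125 = 0.2209 in.
Total length L = 9 in; A_we = 0.2209 × 9 = 1.988 in².
F_nw = 0.6 F_EXX = 0.6 × 80 = 48 ksi.
R_n = 48 × 1.988 = 95.44 kip; R_n/Ω = 95.44/2.0 = 47.72 kip.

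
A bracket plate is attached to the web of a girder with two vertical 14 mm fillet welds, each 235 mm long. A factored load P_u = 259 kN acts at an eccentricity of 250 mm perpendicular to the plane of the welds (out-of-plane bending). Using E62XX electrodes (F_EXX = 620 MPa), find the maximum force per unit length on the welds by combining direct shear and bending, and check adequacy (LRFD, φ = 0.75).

L_w = 2 × 235 = 470 mm; section modulus (unit throat) S = 2 × L²/6 = 18410 mm².
Direct shear f_v = P/L_w = 259×10³/470 = 551.1 N/mm.
Moment M = P × e = 259×10³ × 250 = 64750000 N·mm; bending f_b = M/S = 3517 N/mm.
f_max = √(f_v² + f_b²) = √(551.1² + 3517²) = 3560 N/mm.
φr_n = 0.75 × 0.6 × 620 × (0.707 × 14) = 2762 N/mm → NOT adequate.

f_max ≈ 3560 N/mm; NOT adequate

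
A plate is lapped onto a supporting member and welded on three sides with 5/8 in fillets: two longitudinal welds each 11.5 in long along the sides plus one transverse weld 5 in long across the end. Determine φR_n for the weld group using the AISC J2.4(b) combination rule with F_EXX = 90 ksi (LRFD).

t_e = 0.707 × 0.625 = 0.4419 in.
R_nwl = 0.6 × 90 × 0.4419 × 23 = 548.8 kips (longitudinal, 2 welds).
R_nwt = 0.6 × 90 × 0.4419 × 5 = 119.3 kips (transverse, base value).
(i) R_nwl + R_nwt = 668.1 kips; (ii) 0.85 R_nwl + 1.5 R_nwt = 645.4 kips.
R_n = max = 668.1 kips [governs: (i)]; φR_n = 501.1 kips.

φR_n ≈ 501 kips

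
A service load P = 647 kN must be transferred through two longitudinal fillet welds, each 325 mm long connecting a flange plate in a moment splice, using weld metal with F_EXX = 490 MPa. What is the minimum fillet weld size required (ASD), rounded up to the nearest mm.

Total weld length L = 650 mm.
Required throat t_e = P × Ω / (0.6 F_EXX × L) = 647 × 2.0 / (0.6 × 490 × 650 × 10⁻³) = 6.771 mm.
Required leg w = t_e / 0.707 = 9.578 mm → use 10 mm.

w = 10 mm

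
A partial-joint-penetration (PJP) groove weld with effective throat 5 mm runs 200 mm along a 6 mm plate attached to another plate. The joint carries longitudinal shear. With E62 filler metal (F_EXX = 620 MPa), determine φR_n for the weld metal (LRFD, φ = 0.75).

Effective throat (given) t_e = 5 mm.
A_we = 5 × 200 = 1000 mm².
F_nw = 0.6 F_EXX = 372 MPa.
φR_n = 0.75 × 372 × 1000 × 10⁻³ = 279 kN.

φR_n ≈ 279 kN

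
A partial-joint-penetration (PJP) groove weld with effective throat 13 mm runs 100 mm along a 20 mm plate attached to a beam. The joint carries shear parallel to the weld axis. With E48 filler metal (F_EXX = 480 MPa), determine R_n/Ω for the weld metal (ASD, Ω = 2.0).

Effective throat (given) t_e = 13 mm.
A_we = 13 × 100 = 1300 mm².
F_nw = 0.6 F_EXX = 288 MPa.
R_n/Ω = (288 × 1300) / 2.0 × 10⁻³ = 187.2 kN.

R_n/Ω ≈ 187 kN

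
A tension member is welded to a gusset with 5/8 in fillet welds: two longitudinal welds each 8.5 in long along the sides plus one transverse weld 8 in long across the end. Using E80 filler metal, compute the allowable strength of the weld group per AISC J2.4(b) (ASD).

E80XX → F_EXX = 80 ksi.
t_e = 0.707 × 0.625 = 0.4419 in.
R_nwl = 0.6 × 80 × 0.4419 × 17 = 360.6 kip (longitudinal, 2 welds).
R_nwt = 0.6 × 80 × 0.4419 × 8 = 169.7 kip (transverse, base value).
(i) R_nwl + R_nwt = 530.2 kip; (ii) 0.85 R_nwl + 1.5 R_nwt = 561 kip.
R_n = max = 561 kip [governs: (ii)]; R_n/Ω = 280.5 kip.

R_n/Ω ≈ 281 kip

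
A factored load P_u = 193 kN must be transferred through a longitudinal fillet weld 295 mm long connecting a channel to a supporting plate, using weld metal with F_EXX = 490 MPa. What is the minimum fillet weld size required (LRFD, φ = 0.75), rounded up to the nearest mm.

w = 5 mm

Total weld length L = 295 mm.
Required throat t_e = P_u / (φ × 0.6 F_EXX × L) = 193 / (0.75 × 0.6 × 490 × 295 × 10⁻³) = 2.967 mm.
Required leg w = t_e / 0.707 = 4.197 mm → use 5 mm.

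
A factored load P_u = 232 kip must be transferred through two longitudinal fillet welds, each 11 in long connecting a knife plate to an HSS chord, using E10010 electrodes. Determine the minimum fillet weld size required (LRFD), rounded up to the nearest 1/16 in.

w = 3/8 in

E100XX → F_EXX = 100 ksi.
Total weld length L = 22 in.
Required throat t_e = P_u / (φ × 0.6 F_EXX × L) = 232 / (0.75 × 0.6 × 100 × 22) = 0.2343 in.
Required leg w = t_e / 0.707 = 0.3315 in → use 3/8 in.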